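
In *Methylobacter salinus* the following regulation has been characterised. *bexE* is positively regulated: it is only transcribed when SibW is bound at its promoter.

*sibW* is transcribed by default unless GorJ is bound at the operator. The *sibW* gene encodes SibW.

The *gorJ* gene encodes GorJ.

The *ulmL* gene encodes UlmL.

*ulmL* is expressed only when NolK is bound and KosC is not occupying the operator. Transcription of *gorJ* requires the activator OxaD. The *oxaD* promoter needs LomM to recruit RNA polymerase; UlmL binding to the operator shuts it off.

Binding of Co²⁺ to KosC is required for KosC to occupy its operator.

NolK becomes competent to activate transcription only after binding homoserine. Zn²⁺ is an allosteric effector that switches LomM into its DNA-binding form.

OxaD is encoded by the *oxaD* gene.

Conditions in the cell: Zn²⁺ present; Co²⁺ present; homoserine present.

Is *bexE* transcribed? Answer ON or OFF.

Homoserine is present, so NolK is active.
Co²⁺ is present, so KosC is active.
With repressor KosC bound, *ulmL* is not transcribed.
So UlmL is not produced.
Zn²⁺ is present, so LomM is active.
No repressor is bound and LomM is active, so *oxaD* is transcribed.
So OxaD is produced and active.
No repressor is bound and OxaD is active, so *gorJ* is transcribed.
So GorJ is produced and active.
With repressor GorJ bound, *sibW* is not transcribed.
So SibW is not produced.
Required activator SibW is absent, so *bexE* is not transcribed.

OFF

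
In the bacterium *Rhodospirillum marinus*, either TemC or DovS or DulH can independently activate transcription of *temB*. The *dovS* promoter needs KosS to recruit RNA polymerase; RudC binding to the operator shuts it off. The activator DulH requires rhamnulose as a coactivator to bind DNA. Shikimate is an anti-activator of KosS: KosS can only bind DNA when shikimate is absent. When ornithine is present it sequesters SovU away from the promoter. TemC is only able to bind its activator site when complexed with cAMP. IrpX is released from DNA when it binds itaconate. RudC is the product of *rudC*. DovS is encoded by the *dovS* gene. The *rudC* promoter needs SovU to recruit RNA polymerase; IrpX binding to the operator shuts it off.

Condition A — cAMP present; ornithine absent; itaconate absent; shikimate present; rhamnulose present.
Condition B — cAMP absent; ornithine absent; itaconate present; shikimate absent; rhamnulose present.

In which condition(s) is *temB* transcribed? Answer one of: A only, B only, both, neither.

both

Condition A:
cAMP is present, so TemC is active.
Ornithine is absent, so SovU is active.
Itaconate is absent, so IrpX is active.
With repressor IrpX bound, *rudC* is not transcribed.
So RudC is not produced.
Shikimate is present, so KosS is inactive.
Required activator KosS is absent, so *dovS* is not transcribed.
So DovS is not produced.
Rhamnulose is present, so DulH is active.
Activator TemC is present, so *temB* is transcribed.
→ *temB* is ON in A.
Condition B:
cAMP is absent, so TemC is inactive.
Ornithine is absent, so SovU is active.
Itaconate is present, so IrpX is inactive.
No repressor is bound and SovU is active, so *rudC* is transcribed.
So RudC is produced and active.
Shikimate is absent, so KosS is active.
With repressor RudC bound, *dovS* is not transcribed.
So DovS is not produced.
Rhamnulose is present, so DulH is active.
Activator DulH is present, so *temB* is transcribed.
→ *temB* is ON in B.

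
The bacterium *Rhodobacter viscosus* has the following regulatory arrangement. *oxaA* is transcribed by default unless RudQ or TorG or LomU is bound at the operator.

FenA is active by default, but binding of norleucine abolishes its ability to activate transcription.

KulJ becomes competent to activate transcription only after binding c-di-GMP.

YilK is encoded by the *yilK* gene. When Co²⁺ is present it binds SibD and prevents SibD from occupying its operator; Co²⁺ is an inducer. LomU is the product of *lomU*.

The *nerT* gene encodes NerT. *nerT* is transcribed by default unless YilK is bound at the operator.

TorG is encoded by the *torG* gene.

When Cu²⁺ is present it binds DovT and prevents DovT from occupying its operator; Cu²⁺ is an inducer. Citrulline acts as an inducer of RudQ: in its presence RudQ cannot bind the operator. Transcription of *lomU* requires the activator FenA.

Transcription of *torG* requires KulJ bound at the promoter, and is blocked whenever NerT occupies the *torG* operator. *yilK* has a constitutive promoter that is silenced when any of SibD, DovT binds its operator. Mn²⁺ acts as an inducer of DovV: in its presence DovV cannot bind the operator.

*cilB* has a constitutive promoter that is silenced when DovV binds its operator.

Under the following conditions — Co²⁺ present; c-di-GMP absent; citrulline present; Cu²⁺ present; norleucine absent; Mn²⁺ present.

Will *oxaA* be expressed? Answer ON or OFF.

OFF

Citrulline is present, so RudQ is inactive.
c-di-GMP is absent, so KulJ is inactive.
Co²⁺ is present, so SibD is inactive.
Cu²⁺ is present, so DovT is inactive.
With no repressor bound, *yilK* is transcribed.
So YilK is produced and active.
With repressor YilK bound, *nerT* is not transcribed.
So NerT is not produced.
Required activator KulJ is absent, so *torG* is not transcribed.
So TorG is not produced.
Norleucine is absent, so FenA is active.
No repressor is bound and FenA is active, so *lomU* is transcribed.
So LomU is produced and active.
With repressor LomU bound, *oxaA* is not transcribed.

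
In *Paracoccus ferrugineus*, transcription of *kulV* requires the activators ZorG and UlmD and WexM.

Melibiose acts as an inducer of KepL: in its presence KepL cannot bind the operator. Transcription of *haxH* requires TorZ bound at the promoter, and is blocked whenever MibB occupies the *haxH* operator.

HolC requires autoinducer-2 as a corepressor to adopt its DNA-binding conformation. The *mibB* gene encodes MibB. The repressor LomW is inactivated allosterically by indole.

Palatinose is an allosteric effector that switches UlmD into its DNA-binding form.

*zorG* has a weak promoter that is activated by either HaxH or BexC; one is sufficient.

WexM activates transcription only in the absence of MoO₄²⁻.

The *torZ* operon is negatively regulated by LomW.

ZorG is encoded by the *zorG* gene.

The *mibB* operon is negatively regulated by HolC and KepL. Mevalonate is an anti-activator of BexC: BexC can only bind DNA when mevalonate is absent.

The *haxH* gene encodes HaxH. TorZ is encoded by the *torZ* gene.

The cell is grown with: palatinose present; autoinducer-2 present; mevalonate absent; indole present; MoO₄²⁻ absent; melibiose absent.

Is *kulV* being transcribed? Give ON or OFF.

ON

Indole is present, so LomW is inactive.
With no repressor bound, *torZ* is transcribed.
So TorZ is produced and active.
Autoinducer-2 is present, so HolC is active.
Melibiose is absent, so KepL is active.
With repressor HolC bound, *mibB* is not transcribed.
So MibB is not produced.
No repressor is bound and TorZ is active, so *haxH* is transcribed.
So HaxH is produced and active.
Mevalonate is absent, so BexC is active.
Activator HaxH is present, so *zorG* is transcribed.
So ZorG is produced and active.
Palatinose is present, so UlmD is active.
MoO₄²⁻ is absent, so WexM is active.
No repressor is bound and ZorG and UlmD and WexM are active, so *kulV* is transcribed.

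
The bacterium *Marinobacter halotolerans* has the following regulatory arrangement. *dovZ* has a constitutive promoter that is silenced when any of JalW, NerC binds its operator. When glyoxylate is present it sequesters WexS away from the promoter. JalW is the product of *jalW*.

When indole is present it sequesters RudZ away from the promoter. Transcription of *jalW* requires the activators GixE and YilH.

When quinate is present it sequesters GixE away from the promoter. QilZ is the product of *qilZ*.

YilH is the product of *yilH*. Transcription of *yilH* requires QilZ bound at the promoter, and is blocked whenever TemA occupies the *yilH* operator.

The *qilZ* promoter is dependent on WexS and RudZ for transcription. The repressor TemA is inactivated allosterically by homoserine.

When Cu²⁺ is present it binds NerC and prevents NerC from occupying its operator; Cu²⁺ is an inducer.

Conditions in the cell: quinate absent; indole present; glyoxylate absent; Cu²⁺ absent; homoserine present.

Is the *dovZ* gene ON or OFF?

Quinate is absent, so GixE is active.
Glyoxylate is absent, so WexS is active.
Indole is present, so RudZ is inactive.
Required activator RudZ is absent, so *qilZ* is not transcribed.
So QilZ is not produced.
Homoserine is present, so TemA is inactive.
Required activator QilZ is absent, so *yilH* is not transcribed.
So YilH is not produced.
Required activator YilH is absent, so *jalW* is not transcribed.
So JalW is not produced.
Cu²⁺ is absent, so NerC is active.
With repressor NerC bound, *dovZ* is not transcribed.

OFF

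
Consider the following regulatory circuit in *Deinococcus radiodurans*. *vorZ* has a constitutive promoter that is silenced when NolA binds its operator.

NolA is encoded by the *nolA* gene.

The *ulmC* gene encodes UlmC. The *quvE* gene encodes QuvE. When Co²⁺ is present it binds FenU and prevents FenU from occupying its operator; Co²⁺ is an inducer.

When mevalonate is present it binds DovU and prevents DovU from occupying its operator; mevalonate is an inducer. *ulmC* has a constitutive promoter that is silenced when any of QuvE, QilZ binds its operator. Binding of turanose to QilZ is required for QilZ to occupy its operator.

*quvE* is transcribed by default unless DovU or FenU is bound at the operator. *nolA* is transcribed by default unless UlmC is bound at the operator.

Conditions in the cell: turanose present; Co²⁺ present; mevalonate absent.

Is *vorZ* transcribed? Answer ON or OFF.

Mevalonate is absent, so DovU is active.
Co²⁺ is present, so FenU is inactive.
With repressor DovU bound, *quvE* is not transcribed.
So QuvE is not produced.
Turanose is present, so QilZ is active.
With repressor QilZ bound, *ulmC* is not transcribed.
So UlmC is not produced.
With no repressor bound, *nolA* is transcribed.
So NolA is produced and active.
With repressor NolA bound, *vorZ* is not transcribed.

OFF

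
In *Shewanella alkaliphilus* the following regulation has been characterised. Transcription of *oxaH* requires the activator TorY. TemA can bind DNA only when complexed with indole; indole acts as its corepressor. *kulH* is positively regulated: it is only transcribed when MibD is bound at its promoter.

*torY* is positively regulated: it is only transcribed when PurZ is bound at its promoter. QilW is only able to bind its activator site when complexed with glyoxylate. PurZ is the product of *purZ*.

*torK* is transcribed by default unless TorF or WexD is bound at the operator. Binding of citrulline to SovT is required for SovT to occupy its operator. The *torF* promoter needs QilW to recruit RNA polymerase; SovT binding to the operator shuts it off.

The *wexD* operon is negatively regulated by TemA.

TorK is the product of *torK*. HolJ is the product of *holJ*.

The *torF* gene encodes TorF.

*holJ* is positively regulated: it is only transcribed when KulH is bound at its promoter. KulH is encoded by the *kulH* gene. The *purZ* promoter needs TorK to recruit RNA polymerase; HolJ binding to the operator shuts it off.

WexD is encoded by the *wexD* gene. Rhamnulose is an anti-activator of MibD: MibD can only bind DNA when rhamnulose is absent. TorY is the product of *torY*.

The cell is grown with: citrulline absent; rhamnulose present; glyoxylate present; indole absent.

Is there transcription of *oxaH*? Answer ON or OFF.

Rhamnulose is present, so MibD is inactive.
Required activator MibD is absent, so *kulH* is not transcribed.
So KulH is not produced.
Required activator KulH is absent, so *holJ* is not transcribed.
So HolJ is not produced.
Glyoxylate is present, so QilW is active.
Citrulline is absent, so SovT is inactive.
No repressor is bound and QilW is active, so *torF* is transcribed.
So TorF is produced and active.
Indole is absent, so TemA is inactive.
With no repressor bound, *wexD* is transcribed.
So WexD is produced and active.
With repressor TorF bound, *torK* is not transcribed.
So TorK is not produced.
Required activator TorK is absent, so *purZ* is not transcribed.
So PurZ is not produced.
Required activator PurZ is absent, so *torY* is not transcribed.
So TorY is not produced.
Required activator TorY is absent, so *oxaH* is not transcribed.

OFF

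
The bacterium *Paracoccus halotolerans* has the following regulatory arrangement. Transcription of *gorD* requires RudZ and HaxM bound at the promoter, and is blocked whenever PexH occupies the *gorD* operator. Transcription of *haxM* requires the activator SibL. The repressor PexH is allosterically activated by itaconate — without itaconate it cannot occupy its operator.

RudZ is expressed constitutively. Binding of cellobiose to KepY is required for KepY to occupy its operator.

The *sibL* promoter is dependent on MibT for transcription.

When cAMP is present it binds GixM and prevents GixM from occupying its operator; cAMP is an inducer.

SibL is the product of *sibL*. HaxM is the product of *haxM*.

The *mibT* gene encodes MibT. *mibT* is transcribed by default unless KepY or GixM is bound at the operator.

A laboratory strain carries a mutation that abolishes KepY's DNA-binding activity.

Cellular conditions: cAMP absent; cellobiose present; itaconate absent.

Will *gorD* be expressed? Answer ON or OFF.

RudZ is produced constitutively and is active.
KepY is non-functional in this strain, so it has no effect.
cAMP is absent, so GixM is active.
With repressor GixM bound, *mibT* is not transcribed.
So MibT is not produced.
Required activator MibT is absent, so *sibL* is not transcribed.
So SibL is not produced.
Required activator SibL is absent, so *haxM* is not transcribed.
So HaxM is not produced.
Itaconate is absent, so PexH is inactive.
Required activator HaxM is absent, so *gorD* is not transcribed.

OFF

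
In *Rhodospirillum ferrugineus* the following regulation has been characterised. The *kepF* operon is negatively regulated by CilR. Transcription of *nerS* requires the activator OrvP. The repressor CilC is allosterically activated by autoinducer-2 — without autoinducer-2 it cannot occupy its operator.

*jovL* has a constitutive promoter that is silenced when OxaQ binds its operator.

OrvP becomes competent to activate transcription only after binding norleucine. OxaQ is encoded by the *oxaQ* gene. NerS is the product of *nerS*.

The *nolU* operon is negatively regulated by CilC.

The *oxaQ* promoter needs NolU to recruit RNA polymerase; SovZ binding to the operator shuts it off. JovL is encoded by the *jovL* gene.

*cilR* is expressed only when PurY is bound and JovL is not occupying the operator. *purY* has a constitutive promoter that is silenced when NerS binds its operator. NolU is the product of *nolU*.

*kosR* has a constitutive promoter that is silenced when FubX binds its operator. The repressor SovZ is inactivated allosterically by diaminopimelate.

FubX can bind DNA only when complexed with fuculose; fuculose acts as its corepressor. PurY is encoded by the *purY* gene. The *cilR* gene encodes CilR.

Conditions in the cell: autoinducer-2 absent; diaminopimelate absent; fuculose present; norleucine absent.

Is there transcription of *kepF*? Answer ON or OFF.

Autoinducer-2 is absent, so CilC is inactive.
With no repressor bound, *nolU* is transcribed.
So NolU is produced and active.
Diaminopimelate is absent, so SovZ is active.
With repressor SovZ bound, *oxaQ* is not transcribed.
So OxaQ is not produced.
With no repressor bound, *jovL* is transcribed.
So JovL is produced and active.
Norleucine is absent, so OrvP is inactive.
Required activator OrvP is absent, so *nerS* is not transcribed.
So NerS is not produced.
With no repressor bound, *purY* is transcribed.
So PurY is produced and active.
With repressor JovL bound, *cilR* is not transcribed.
So CilR is not produced.
With no repressor bound, *kepF* is transcribed.

ON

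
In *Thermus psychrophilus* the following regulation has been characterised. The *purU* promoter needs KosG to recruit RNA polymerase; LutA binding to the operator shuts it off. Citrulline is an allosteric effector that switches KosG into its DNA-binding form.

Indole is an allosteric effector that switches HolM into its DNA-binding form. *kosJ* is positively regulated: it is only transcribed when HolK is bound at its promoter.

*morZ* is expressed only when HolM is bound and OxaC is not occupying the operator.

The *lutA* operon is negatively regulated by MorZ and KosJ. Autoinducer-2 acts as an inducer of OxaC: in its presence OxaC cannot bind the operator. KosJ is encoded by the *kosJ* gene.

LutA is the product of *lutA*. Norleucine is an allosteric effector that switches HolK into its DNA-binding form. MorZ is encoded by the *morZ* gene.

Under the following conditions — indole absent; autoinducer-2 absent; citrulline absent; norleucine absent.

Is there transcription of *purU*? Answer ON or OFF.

Autoinducer-2 is absent, so OxaC is active.
Indole is absent, so HolM is inactive.
With repressor OxaC bound, *morZ* is not transcribed.
So MorZ is not produced.
Norleucine is absent, so HolK is inactive.
Required activator HolK is absent, so *kosJ* is not transcribed.
So KosJ is not produced.
With no repressor bound, *lutA* is transcribed.
So LutA is produced and active.
Citrulline is absent, so KosG is inactive.
With repressor LutA bound, *purU* is not transcribed.

OFF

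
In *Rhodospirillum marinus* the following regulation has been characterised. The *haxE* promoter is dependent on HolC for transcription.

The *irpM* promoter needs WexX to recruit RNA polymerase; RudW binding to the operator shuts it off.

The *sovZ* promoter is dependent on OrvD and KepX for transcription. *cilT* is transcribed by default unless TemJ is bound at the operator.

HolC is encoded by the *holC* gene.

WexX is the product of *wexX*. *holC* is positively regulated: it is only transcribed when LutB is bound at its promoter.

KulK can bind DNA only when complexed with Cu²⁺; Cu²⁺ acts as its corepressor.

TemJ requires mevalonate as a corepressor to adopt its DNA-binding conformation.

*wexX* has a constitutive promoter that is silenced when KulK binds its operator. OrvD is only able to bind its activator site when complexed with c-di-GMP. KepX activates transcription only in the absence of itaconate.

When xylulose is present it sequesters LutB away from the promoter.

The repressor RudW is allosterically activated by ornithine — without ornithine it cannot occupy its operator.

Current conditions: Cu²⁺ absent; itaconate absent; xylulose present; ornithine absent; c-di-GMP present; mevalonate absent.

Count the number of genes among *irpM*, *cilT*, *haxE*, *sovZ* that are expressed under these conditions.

Cu²⁺ is absent, so KulK is inactive.
With no repressor bound, *wexX* is transcribed.
So WexX is produced and active.
Ornithine is absent, so RudW is inactive.
No repressor is bound and WexX is active, so *irpM* is transcribed.
→ *irpM* is ON.
Mevalonate is absent, so TemJ is inactive.
With no repressor bound, *cilT* is transcribed.
→ *cilT* is ON.
Xylulose is present, so LutB is inactive.
Required activator LutB is absent, so *holC* is not transcribed.
So HolC is not produced.
Required activator HolC is absent, so *haxE* is not transcribed.
→ *haxE* is OFF.
c-di-GMP is present, so OrvD is active.
Itaconate is absent, so KepX is active.
No repressor is bound and OrvD and KepX are active, so *sovZ* is transcribed.
→ *sovZ* is ON.
3 of the 4 genes are transcribed.

3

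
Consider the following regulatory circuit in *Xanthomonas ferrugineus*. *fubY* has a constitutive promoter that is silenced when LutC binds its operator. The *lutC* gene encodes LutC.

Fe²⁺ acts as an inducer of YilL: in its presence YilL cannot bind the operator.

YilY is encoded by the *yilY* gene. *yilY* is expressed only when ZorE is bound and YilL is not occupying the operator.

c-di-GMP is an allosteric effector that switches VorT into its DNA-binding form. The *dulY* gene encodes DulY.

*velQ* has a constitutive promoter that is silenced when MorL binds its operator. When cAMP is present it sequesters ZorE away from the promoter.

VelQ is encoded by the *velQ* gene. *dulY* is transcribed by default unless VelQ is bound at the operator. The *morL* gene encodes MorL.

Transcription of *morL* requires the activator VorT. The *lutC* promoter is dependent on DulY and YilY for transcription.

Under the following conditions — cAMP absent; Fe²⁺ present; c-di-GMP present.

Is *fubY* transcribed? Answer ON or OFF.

c-di-GMP is present, so VorT is active.
No repressor is bound and VorT is active, so *morL* is transcribed.
So MorL is produced and active.
With repressor MorL bound, *velQ* is not transcribed.
So VelQ is not produced.
With no repressor bound, *dulY* is transcribed.
So DulY is produced and active.
Fe²⁺ is present, so YilL is inactive.
cAMP is absent, so ZorE is active.
No repressor is bound and ZorE is active, so *yilY* is transcribed.
So YilY is produced and active.
No repressor is bound and DulY and YilY are active, so *lutC* is transcribed.
So LutC is produced and active.
With repressor LutC bound, *fubY* is not transcribed.

OFF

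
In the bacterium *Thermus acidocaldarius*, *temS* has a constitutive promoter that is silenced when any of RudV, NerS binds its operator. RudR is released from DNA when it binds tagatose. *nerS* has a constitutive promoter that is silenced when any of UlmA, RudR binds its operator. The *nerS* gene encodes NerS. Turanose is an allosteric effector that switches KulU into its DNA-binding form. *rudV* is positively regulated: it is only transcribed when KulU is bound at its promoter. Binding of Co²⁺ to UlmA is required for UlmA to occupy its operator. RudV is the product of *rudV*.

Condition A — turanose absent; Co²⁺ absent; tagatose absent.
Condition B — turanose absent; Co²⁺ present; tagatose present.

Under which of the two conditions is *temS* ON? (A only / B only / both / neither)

Condition A:
Turanose is absent, so KulU is inactive.
Required activator KulU is absent, so *rudV* is not transcribed.
So RudV is not produced.
Co²⁺ is absent, so UlmA is inactive.
Tagatose is absent, so RudR is active.
With repressor RudR bound, *nerS* is not transcribed.
So NerS is not produced.
With no repressor bound, *temS* is transcribed.
→ *temS* is ON in A.
Condition B:
Turanose is absent, so KulU is inactive.
Required activator KulU is absent, so *rudV* is not transcribed.
So RudV is not produced.
Co²⁺ is present, so UlmA is active.
Tagatose is present, so RudR is inactive.
With repressor UlmA bound, *nerS* is not transcribed.
So NerS is not produced.
With no repressor bound, *temS* is transcribed.
→ *temS* is ON in B.

both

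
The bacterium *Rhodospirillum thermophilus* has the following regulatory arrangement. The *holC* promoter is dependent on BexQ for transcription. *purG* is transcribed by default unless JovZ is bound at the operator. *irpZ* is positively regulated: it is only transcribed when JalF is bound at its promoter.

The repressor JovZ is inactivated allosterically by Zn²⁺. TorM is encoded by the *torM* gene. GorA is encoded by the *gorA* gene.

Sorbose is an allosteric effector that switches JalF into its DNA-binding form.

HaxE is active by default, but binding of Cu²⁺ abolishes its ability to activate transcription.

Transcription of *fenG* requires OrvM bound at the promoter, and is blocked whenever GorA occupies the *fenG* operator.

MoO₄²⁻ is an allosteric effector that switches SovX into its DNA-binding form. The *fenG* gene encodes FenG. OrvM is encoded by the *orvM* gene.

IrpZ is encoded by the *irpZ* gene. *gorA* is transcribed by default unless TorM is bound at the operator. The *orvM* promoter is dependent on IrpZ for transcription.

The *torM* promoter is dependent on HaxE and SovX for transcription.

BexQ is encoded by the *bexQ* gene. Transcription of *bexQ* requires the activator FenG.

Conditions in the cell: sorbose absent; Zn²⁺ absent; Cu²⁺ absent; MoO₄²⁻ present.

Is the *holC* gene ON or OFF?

OFF

Cu²⁺ is absent, so HaxE is active.
MoO₄²⁻ is present, so SovX is active.
No repressor is bound and HaxE and SovX are active, so *torM* is transcribed.
So TorM is produced and active.
With repressor TorM bound, *gorA* is not transcribed.
So GorA is not produced.
Sorbose is absent, so JalF is inactive.
Required activator JalF is absent, so *irpZ* is not transcribed.
So IrpZ is not produced.
Required activator IrpZ is absent, so *orvM* is not transcribed.
So OrvM is not produced.
Required activator OrvM is absent, so *fenG* is not transcribed.
So FenG is not produced.
Required activator FenG is absent, so *bexQ* is not transcribed.
So BexQ is not produced.
Required activator BexQ is absent, so *holC* is not transcribed.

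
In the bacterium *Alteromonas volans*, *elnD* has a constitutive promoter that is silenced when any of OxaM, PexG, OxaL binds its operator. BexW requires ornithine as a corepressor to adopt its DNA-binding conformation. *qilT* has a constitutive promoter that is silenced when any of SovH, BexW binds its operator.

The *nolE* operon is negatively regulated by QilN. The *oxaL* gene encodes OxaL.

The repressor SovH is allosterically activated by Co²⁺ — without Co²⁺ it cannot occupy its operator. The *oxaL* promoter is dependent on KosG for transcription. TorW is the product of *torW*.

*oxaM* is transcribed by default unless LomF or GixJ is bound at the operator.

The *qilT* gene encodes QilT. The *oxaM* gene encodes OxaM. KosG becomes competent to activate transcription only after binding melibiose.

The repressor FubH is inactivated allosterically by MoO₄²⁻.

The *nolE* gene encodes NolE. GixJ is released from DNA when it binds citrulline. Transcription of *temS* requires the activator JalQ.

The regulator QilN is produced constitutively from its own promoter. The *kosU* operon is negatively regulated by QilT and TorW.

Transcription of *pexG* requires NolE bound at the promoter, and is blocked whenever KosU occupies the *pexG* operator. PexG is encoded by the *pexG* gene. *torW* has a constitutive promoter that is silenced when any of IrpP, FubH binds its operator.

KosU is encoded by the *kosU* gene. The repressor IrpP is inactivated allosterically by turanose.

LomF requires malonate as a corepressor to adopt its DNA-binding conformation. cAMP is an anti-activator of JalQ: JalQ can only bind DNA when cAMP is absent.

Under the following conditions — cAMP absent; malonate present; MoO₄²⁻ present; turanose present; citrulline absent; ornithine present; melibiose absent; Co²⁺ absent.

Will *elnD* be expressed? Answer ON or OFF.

ON

Malonate is present, so LomF is active.
Citrulline is absent, so GixJ is active.
With repressor LomF bound, *oxaM* is not transcribed.
So OxaM is not produced.
QilN is produced constitutively and is active.
With repressor QilN bound, *nolE* is not transcribed.
So NolE is not produced.
Co²⁺ is absent, so SovH is inactive.
Ornithine is present, so BexW is active.
With repressor BexW bound, *qilT* is not transcribed.
So QilT is not produced.
Turanose is present, so IrpP is inactive.
MoO₄²⁻ is present, so FubH is inactive.
With no repressor bound, *torW* is transcribed.
So TorW is produced and active.
With repressor TorW bound, *kosU* is not transcribed.
So KosU is not produced.
Required activator NolE is absent, so *pexG* is not transcribed.
So PexG is not produced.
Melibiose is absent, so KosG is inactive.
Required activator KosG is absent, so *oxaL* is not transcribed.
So OxaL is not produced.
With no repressor bound, *elnD* is transcribed.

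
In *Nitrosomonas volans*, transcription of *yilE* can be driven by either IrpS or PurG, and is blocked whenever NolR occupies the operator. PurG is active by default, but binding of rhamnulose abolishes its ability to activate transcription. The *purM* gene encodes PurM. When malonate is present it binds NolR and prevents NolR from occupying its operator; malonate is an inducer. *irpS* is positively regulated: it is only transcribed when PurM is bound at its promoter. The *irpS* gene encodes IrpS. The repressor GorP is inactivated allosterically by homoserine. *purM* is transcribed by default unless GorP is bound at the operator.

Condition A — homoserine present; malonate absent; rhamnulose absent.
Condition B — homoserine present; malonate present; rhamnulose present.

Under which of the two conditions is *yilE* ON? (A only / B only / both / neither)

Condition A:
Homoserine is present, so GorP is inactive.
With no repressor bound, *purM* is transcribed.
So PurM is produced and active.
No repressor is bound and PurM is active, so *irpS* is transcribed.
So IrpS is produced and active.
Malonate is absent, so NolR is active.
Rhamnulose is absent, so PurG is active.
With repressor NolR bound, *yilE* is not transcribed.
→ *yilE* is OFF in A.
Condition B:
Homoserine is present, so GorP is inactive.
With no repressor bound, *purM* is transcribed.
So PurM is produced and active.
No repressor is bound and PurM is active, so *irpS* is transcribed.
So IrpS is produced and active.
Malonate is present, so NolR is inactive.
Rhamnulose is present, so PurG is inactive.
Activator IrpS is present, so *yilE* is transcribed.
→ *yilE* is ON in B.

B only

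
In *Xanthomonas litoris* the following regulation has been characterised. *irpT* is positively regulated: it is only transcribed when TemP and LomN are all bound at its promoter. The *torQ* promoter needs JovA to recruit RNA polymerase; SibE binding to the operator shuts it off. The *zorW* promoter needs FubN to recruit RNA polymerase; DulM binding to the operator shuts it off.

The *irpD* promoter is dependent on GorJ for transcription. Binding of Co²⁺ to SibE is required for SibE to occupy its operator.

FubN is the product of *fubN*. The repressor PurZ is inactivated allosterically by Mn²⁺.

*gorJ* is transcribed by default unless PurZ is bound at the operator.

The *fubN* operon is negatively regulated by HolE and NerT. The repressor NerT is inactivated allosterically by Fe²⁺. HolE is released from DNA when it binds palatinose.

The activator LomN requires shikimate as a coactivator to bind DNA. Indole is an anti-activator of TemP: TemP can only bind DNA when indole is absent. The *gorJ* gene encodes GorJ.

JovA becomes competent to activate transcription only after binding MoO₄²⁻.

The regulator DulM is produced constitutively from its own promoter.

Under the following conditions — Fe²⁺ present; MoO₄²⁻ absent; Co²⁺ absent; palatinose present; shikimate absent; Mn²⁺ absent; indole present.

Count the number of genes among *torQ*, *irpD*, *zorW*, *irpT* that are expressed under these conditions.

0

Co²⁺ is absent, so SibE is inactive.
MoO₄²⁻ is absent, so JovA is inactive.
Required activator JovA is absent, so *torQ* is not transcribed.
→ *torQ* is OFF.
Mn²⁺ is absent, so PurZ is active.
With repressor PurZ bound, *gorJ* is not transcribed.
So GorJ is not produced.
Required activator GorJ is absent, so *irpD* is not transcribed.
→ *irpD* is OFF.
Palatinose is present, so HolE is inactive.
Fe²⁺ is present, so NerT is inactive.
With no repressor bound, *fubN* is transcribed.
So FubN is produced and active.
DulM is produced constitutively and is active.
With repressor DulM bound, *zorW* is not transcribed.
→ *zorW* is OFF.
Indole is present, so TemP is inactive.
Shikimate is absent, so LomN is inactive.
Required activator TemP is absent, so *irpT* is not transcribed.
→ *irpT* is OFF.
0 of the 4 genes are transcribed.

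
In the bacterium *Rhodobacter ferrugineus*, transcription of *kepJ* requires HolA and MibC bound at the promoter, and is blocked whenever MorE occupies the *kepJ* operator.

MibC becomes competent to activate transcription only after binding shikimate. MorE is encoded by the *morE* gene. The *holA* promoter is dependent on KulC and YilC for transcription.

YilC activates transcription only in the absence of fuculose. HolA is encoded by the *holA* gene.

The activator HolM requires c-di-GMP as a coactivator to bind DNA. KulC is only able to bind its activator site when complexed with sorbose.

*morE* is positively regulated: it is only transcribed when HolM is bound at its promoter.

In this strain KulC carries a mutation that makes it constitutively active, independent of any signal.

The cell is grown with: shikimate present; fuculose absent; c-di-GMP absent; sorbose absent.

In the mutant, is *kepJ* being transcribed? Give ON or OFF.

c-di-GMP is absent, so HolM is inactive.
Required activator HolM is absent, so *morE* is not transcribed.
So MorE is not produced.
KulC is constitutively active in this strain.
Fuculose is absent, so YilC is active.
No repressor is bound and KulC and YilC are active, so *holA* is transcribed.
So HolA is produced and active.
Shikimate is present, so MibC is active.
No repressor is bound and HolA and MibC are active, so *kepJ* is transcribed.

ON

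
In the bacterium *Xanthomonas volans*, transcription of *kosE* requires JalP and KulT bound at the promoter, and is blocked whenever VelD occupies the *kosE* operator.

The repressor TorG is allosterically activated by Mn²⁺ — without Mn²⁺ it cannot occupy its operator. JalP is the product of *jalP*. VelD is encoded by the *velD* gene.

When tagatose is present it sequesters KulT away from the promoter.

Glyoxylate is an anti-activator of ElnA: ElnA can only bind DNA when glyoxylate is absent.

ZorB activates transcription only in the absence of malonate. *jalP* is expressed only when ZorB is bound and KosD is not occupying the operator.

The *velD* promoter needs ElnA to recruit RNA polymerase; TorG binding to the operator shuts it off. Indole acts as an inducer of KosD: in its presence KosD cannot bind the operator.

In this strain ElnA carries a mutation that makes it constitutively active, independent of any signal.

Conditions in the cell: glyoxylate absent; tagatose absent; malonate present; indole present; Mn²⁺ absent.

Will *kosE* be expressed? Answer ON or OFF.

OFF

Malonate is present, so ZorB is inactive.
Indole is present, so KosD is inactive.
Required activator ZorB is absent, so *jalP* is not transcribed.
So JalP is not produced.
Tagatose is absent, so KulT is active.
ElnA is constitutively active in this strain.
Mn²⁺ is absent, so TorG is inactive.
No repressor is bound and ElnA is active, so *velD* is transcribed.
So VelD is produced and active.
With repressor VelD bound, *kosE* is not transcribed.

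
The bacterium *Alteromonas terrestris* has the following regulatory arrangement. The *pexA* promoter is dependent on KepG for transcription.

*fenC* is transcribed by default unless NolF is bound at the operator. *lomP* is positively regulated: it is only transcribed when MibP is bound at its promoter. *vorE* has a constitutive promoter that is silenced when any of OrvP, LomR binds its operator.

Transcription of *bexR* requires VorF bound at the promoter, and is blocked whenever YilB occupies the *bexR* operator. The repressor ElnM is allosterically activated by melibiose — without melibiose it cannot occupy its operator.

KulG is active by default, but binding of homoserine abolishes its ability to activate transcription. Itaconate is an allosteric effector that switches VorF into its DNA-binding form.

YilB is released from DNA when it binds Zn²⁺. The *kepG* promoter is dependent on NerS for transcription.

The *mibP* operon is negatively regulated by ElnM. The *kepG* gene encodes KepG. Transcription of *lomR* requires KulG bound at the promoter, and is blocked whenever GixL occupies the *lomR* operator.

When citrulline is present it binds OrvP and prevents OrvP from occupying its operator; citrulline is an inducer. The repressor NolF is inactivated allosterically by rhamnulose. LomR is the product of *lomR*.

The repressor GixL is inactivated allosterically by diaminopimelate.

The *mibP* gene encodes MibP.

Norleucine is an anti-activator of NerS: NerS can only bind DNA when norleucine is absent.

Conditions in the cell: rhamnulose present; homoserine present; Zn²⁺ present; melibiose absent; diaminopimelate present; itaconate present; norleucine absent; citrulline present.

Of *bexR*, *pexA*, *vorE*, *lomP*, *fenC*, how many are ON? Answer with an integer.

5

Zn²⁺ is present, so YilB is inactive.
Itaconate is present, so VorF is active.
No repressor is bound and VorF is active, so *bexR* is transcribed.
→ *bexR* is ON.
Norleucine is absent, so NerS is active.
No repressor is bound and NerS is active, so *kepG* is transcribed.
So KepG is produced and active.
No repressor is bound and KepG is active, so *pexA* is transcribed.
→ *pexA* is ON.
Citrulline is present, so OrvP is inactive.
Diaminopimelate is present, so GixL is inactive.
Homoserine is present, so KulG is inactive.
Required activator KulG is absent, so *lomR* is not transcribed.
So LomR is not produced.
With no repressor bound, *vorE* is transcribed.
→ *vorE* is ON.
Melibiose is absent, so ElnM is inactive.
With no repressor bound, *mibP* is transcribed.
So MibP is produced and active.
No repressor is bound and MibP is active, so *lomP* is transcribed.
→ *lomP* is ON.
Rhamnulose is present, so NolF is inactive.
With no repressor bound, *fenC* is transcribed.
→ *fenC* is ON.
5 of the 5 genes are transcribed.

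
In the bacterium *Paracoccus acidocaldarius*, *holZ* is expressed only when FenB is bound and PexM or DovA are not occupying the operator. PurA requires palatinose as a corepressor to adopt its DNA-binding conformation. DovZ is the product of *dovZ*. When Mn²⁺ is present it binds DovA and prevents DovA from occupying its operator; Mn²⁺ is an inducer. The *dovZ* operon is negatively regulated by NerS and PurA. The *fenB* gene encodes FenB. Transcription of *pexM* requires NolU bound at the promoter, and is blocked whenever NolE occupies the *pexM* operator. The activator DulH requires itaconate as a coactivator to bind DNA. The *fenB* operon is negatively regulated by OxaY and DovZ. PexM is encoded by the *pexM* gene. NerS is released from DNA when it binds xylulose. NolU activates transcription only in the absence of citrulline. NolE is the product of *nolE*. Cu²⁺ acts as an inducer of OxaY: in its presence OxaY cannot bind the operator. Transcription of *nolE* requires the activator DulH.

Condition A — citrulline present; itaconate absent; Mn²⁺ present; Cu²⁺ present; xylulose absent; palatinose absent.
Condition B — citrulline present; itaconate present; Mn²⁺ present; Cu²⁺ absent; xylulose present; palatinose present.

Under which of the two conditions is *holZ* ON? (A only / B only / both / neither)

A only

Condition A:
Citrulline is present, so NolU is inactive.
Itaconate is absent, so DulH is inactive.
Required activator DulH is absent, so *nolE* is not transcribed.
So NolE is not produced.
Required activator NolU is absent, so *pexM* is not transcribed.
So PexM is not produced.
Mn²⁺ is present, so DovA is inactive.
Cu²⁺ is present, so OxaY is inactive.
Xylulose is absent, so NerS is active.
Palatinose is absent, so PurA is inactive.
With repressor NerS bound, *dovZ* is not transcribed.
So DovZ is not produced.
With no repressor bound, *fenB* is transcribed.
So FenB is produced and active.
No repressor is bound and FenB is active, so *holZ* is transcribed.
→ *holZ* is ON in A.
Condition B:
Citrulline is present, so NolU is inactive.
Itaconate is present, so DulH is active.
No repressor is bound and DulH is active, so *nolE* is transcribed.
So NolE is produced and active.
With repressor NolE bound, *pexM* is not transcribed.
So PexM is not produced.
Mn²⁺ is present, so DovA is inactive.
Cu²⁺ is absent, so OxaY is active.
Xylulose is present, so NerS is inactive.
Palatinose is present, so PurA is active.
With repressor PurA bound, *dovZ* is not transcribed.
So DovZ is not produced.
With repressor OxaY bound, *fenB* is not transcribed.
So FenB is not produced.
Required activator FenB is absent, so *holZ* is not transcribed.
→ *holZ* is OFF in B.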